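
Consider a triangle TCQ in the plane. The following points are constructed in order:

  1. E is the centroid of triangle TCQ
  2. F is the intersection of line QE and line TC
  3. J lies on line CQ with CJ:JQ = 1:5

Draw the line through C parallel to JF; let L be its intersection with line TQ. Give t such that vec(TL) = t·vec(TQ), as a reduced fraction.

t = -1/2

Work in coordinates with T = (0, 0), C = (1, 0), Q = (0, 1).
1. E is the centroid of triangle TCQ ⇒ E = (1/3, 1/3)
2. F is the intersection of line QE and line TC ⇒ F = (1/2, 0)
3. J lies on line CQ with CJ:JQ = 1:5 ⇒ J = (5/6, 1/6)
through C parallel to JF: direction (-1/3, -1/6); meets TQ at L = (0, -1/2)
L = T + t·(Q−T) with t = -1/2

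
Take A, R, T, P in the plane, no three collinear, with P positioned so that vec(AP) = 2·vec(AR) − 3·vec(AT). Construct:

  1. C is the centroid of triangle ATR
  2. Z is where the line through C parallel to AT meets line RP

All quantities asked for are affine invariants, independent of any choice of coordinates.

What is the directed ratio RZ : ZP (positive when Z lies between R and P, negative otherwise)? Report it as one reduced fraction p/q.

Assign A = (0, 0), R = (1, 0), T = (0, 1), P = (2, -3) — the answer is frame-independent, so this choice is without loss of generality.
1. C is the centroid of triangle ATR ⇒ C = (1/3, 1/3)
2. Z is where the line through C parallel to AT meets line RP ⇒ Z = (1/3, 2)
Z = R + t·(P−R) with t = -2/3, so RZ:ZP = t:(1−t) = -2/3:5/3

RZ:ZP = -2/5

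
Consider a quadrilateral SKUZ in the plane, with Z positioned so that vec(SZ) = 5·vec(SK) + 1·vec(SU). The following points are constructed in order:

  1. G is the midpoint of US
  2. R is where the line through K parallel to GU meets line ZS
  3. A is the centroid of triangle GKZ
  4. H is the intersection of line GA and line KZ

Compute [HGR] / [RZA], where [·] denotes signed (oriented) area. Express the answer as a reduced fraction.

[HGR]:[RZA] = 9/4

Work in coordinates with S = (0, 0), K = (1, 0), U = (0, 1), Z = (5, 1).
1. G is the midpoint of US ⇒ G = (0, 1/2)
2. R is where the line through K parallel to GU meets line ZS ⇒ R = (1, 1/5)
3. A is the centroid of triangle GKZ ⇒ A = (2, 1/2)
4. H is the intersection of line GA and line KZ ⇒ H = (3, 1/2)
2·[HGR] = 9/10, 2·[RZA] = 2/5
[HGR]:[RZA] = 9/10:2/5 = 9/4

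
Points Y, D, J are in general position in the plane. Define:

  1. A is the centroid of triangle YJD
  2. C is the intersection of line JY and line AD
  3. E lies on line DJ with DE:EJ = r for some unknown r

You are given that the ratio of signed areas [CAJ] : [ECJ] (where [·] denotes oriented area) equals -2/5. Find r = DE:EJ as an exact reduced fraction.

Choose coordinates Y = (0, 0), D = (1, 0), J = (0, 1).
1. A is the centroid of triangle YJD ⇒ A = (1/3, 1/3)
2. C is the intersection of line JY and line AD ⇒ C = (0, 1/2)
3. With DE:EJ = r, write λ = r/(r+1) so E = D + λ·(J−D); E is affine-linear in λ
Every point depending on E is an affine combination of E and λ-independent points, so each such coordinate is linear in λ; the λ² term in each signed area is a multiple of (J−D)×(J−D) = 0, so 2·[CAJ] and 2·[ECJ] are each linear in λ. Evaluating at λ=0 and λ=1:
  2·[CAJ] = 1/6,   2·[ECJ] = 1/2·λ − 1/2
So [CAJ]:[ECJ] = (1/6) / (1/2·λ − 1/2). Setting this equal to -2/5:
  1/6 = -2/5·(1/2·λ − 1/2)  ⇒  λ = 1/6
Then r = λ/(1−λ) = (1/6)/(5/6) = 1/5. Check: with r = 1/5, E = (5/6, 1/6) and [CAJ]:[ECJ] = -2/5 as required.

r = 1/5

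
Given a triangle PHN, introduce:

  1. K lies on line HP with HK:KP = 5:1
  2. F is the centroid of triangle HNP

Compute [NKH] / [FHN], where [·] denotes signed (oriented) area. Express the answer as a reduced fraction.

Set P = (0, 0), H = (1, 0), N = (0, 1); any affine frame gives the same invariant.
1. K lies on line HP with HK:KP = 5:1 ⇒ K = (1/6, 0)
2. F is the centroid of triangle HNP ⇒ F = (1/3, 1/3)
2·[NKH] = 5/6, 2·[FHN] = 1/3
[NKH]:[FHN] = 5/6:1/3 = 5/2

[NKH]:[FHN] = 5/2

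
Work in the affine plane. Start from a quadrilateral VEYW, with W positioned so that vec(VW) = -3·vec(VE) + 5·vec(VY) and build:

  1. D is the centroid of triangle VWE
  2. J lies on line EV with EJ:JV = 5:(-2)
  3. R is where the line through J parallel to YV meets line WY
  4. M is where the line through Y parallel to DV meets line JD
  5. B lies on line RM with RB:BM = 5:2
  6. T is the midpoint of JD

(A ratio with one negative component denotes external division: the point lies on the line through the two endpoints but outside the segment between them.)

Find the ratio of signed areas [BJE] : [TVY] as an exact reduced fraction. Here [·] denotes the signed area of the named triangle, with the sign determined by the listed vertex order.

Assign V = (0, 0), E = (1, 0), Y = (0, 1), W = (-3, 5) — the answer is frame-independent, so this choice is without loss of generality.
1. D is the centroid of triangle VWE ⇒ D = (-2/3, 5/3)
2. J lies on line EV with EJ:JV = 5:(-2) ⇒ J = (-2/3, 0)
3. R is where the line through J parallel to YV meets line WY ⇒ R = (-2/3, 17/9)
4. M is where the line through Y parallel to DV meets line JD ⇒ M = (-2/3, 8/3)
5. B lies on line RM with RB:BM = 5:2 ⇒ B = (-2/3, 22/9)
6. T is the midpoint of JD ⇒ T = (-2/3, 5/6)
2·[BJE] = 110/27, 2·[TVY] = 2/3
[BJE]:[TVY] = 110/27:2/3 = 55/9

[BJE]:[TVY] = 55/9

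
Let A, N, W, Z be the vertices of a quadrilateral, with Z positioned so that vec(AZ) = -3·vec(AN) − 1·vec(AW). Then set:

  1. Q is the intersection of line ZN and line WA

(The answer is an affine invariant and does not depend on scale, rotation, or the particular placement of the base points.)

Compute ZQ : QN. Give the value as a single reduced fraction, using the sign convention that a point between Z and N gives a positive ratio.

Assign A = (0, 0), N = (1, 0), W = (0, 1), Z = (-3, -1) — the answer is frame-independent, so this choice is without loss of generality.
1. Q is the intersection of line ZN and line WA ⇒ Q = (0, -1/4)
Q = Z + t·(N−Z) with t = 3/4, so ZQ:QN = t:(1−t) = 3/4:1/4

ZQ:QN = 3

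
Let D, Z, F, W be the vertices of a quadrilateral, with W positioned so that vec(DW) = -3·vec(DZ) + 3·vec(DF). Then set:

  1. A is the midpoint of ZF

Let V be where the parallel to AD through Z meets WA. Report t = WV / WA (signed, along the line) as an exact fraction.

t = 7/6

Set D = (0, 0), Z = (1, 0), F = (0, 1), W = (-3, 3); any affine frame gives the same invariant.
1. A is the midpoint of ZF ⇒ A = (1/2, 1/2)
through Z parallel to AD: direction (-1/2, -1/2); meets WA at V = (13/12, 1/12)
V = W + t·(A−W) with t = 7/6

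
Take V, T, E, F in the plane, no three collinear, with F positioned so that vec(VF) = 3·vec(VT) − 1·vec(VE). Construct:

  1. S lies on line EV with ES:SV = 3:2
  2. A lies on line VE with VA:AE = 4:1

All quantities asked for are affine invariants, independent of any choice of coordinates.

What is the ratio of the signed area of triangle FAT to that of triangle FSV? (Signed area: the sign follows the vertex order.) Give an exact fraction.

Work in coordinates with V = (0, 0), T = (1, 0), E = (0, 1), F = (3, -1).
1. S lies on line EV with ES:SV = 3:2 ⇒ S = (0, 2/5)
2. A lies on line VE with VA:AE = 4:1 ⇒ A = (0, 4/5)
2·[FAT] = 3/5, 2·[FSV] = 6/5
[FAT]:[FSV] = 3/5:6/5 = 1/2

[FAT]:[FSV] = 1/2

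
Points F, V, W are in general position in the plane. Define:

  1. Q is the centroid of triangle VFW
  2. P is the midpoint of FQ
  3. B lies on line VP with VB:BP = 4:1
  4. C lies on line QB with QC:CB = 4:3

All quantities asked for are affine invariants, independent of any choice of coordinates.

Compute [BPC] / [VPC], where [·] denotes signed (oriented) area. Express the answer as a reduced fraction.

Choose coordinates F = (0, 0), V = (1, 0), W = (0, 1).
1. Q is the centroid of triangle VFW ⇒ Q = (1/3, 1/3)
2. P is the midpoint of FQ ⇒ P = (1/6, 1/6)
3. B lies on line VP with VB:BP = 4:1 ⇒ B = (1/3, 2/15)
4. C lies on line QB with QC:CB = 4:3 ⇒ C = (1/3, 23/105)
2·[BPC] = -1/70, 2·[VPC] = -1/14
[BPC]:[VPC] = -1/70:-1/14 = 1/5

[BPC]:[VPC] = 1/5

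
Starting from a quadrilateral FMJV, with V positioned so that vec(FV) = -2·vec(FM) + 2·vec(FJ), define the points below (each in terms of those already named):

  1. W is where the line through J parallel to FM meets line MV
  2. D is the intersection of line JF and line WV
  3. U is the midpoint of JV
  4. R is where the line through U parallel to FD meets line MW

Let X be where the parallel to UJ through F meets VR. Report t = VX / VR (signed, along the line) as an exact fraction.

t = 6

Work in coordinates with F = (0, 0), M = (1, 0), J = (0, 1), V = (-2, 2).
1. W is where the line through J parallel to FM meets line MV ⇒ W = (-1/2, 1)
2. D is the intersection of line JF and line WV ⇒ D = (0, 2/3)
3. U is the midpoint of JV ⇒ U = (-1, 3/2)
4. R is where the line through U parallel to FD meets line MW ⇒ R = (-1, 4/3)
through F parallel to UJ: direction (1, -1/2); meets VR at X = (4, -2)
X = V + t·(R−V) with t = 6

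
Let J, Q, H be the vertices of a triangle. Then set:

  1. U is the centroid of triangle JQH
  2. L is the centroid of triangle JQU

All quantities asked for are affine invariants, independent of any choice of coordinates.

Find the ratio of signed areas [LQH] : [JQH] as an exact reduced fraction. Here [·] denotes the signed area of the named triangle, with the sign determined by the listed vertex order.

[LQH]:[JQH] = 4/9

Choose coordinates J = (0, 0), Q = (1, 0), H = (0, 1).
1. U is the centroid of triangle JQH ⇒ U = (1/3, 1/3)
2. L is the centroid of triangle JQU ⇒ L = (4/9, 1/9)
2·[LQH] = 4/9, 2·[JQH] = 1
[LQH]:[JQH] = 4/9:1 = 4/9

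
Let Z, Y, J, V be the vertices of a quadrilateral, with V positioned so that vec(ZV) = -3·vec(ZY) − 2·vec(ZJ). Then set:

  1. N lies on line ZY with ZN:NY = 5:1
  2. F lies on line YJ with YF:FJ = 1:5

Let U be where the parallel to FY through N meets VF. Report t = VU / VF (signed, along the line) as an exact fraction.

t = 35/36

Assign Z = (0, 0), Y = (1, 0), J = (0, 1), V = (-3, -2) — the answer is frame-independent, so this choice is without loss of generality.
1. N lies on line ZY with ZN:NY = 5:1 ⇒ N = (5/6, 0)
2. F lies on line YJ with YF:FJ = 1:5 ⇒ F = (5/6, 1/6)
through N parallel to FY: direction (1/6, -1/6); meets VF at U = (157/216, 23/216)
U = V + t·(F−V) with t = 35/36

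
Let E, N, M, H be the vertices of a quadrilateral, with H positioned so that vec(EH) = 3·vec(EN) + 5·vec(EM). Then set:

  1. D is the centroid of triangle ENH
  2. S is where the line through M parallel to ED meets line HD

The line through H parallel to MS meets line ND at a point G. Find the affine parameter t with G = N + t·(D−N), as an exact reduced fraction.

t = 2

Set E = (0, 0), N = (1, 0), M = (0, 1), H = (3, 5); any affine frame gives the same invariant.
1. D is the centroid of triangle ENH ⇒ D = (4/3, 5/3)
2. S is where the line through M parallel to ED meets line HD ⇒ S = (8/3, 13/3)
through H parallel to MS: direction (8/3, 10/3); meets ND at G = (5/3, 10/3)
G = N + t·(D−N) with t = 2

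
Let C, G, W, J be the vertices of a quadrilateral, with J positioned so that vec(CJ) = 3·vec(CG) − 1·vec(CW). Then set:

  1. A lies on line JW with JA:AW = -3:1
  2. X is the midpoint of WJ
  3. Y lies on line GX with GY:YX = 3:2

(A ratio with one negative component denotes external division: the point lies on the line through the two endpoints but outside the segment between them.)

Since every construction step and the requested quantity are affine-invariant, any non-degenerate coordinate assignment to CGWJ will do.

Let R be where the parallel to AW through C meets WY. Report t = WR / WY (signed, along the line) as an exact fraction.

t = 15/2

Assign C = (0, 0), G = (1, 0), W = (0, 1), J = (3, -1) — the answer is frame-independent, so this choice is without loss of generality.
1. A lies on line JW with JA:AW = -3:1 ⇒ A = (-3/2, 2)
2. X is the midpoint of WJ ⇒ X = (3/2, 0)
3. Y lies on line GX with GY:YX = 3:2 ⇒ Y = (13/10, 0)
through C parallel to AW: direction (3/2, -1); meets WY at R = (39/4, -13/2)
R = W + t·(Y−W) with t = 15/2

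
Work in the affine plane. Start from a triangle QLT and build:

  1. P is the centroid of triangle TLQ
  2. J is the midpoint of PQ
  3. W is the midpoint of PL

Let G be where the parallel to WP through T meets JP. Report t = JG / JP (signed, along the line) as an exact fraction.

Set Q = (0, 0), L = (1, 0), T = (0, 1); any affine frame gives the same invariant.
1. P is the centroid of triangle TLQ ⇒ P = (1/3, 1/3)
2. J is the midpoint of PQ ⇒ J = (1/6, 1/6)
3. W is the midpoint of PL ⇒ W = (2/3, 1/6)
through T parallel to WP: direction (-1/3, 1/6); meets JP at G = (2/3, 2/3)
G = J + t·(P−J) with t = 3

t = 3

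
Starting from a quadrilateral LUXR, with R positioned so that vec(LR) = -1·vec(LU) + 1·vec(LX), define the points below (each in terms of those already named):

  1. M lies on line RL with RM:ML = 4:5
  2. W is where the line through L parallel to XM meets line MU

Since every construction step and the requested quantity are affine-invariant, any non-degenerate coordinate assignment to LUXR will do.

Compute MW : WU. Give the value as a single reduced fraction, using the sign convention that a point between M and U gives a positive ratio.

MW:WU = 5/4

Choose coordinates L = (0, 0), U = (1, 0), X = (0, 1), R = (-1, 1).
1. M lies on line RL with RM:ML = 4:5 ⇒ M = (-5/9, 5/9)
2. W is where the line through L parallel to XM meets line MU ⇒ W = (25/81, 20/81)
W = M + t·(U−M) with t = 5/9, so MW:WU = t:(1−t) = 5/9:4/9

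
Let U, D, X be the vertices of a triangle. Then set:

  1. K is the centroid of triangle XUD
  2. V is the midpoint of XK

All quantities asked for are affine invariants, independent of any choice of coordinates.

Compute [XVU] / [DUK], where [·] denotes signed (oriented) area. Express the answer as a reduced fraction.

[XVU]:[DUK] = 1/2

Set U = (0, 0), D = (1, 0), X = (0, 1); any affine frame gives the same invariant.
1. K is the centroid of triangle XUD ⇒ K = (1/3, 1/3)
2. V is the midpoint of XK ⇒ V = (1/6, 2/3)
2·[XVU] = -1/6, 2·[DUK] = -1/3
[XVU]:[DUK] = -1/6:-1/3 = 1/2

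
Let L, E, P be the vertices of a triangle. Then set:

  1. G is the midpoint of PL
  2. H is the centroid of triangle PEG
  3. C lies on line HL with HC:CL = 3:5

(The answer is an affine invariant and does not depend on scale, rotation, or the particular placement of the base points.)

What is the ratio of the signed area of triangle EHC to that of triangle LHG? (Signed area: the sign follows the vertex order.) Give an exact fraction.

[EHC]:[LHG] = 9/8

Work in coordinates with L = (0, 0), E = (1, 0), P = (0, 1).
1. G is the midpoint of PL ⇒ G = (0, 1/2)
2. H is the centroid of triangle PEG ⇒ H = (1/3, 1/2)
3. C lies on line HL with HC:CL = 3:5 ⇒ C = (5/24, 5/16)
2·[EHC] = 3/16, 2·[LHG] = 1/6
[EHC]:[LHG] = 3/16:1/6 = 9/8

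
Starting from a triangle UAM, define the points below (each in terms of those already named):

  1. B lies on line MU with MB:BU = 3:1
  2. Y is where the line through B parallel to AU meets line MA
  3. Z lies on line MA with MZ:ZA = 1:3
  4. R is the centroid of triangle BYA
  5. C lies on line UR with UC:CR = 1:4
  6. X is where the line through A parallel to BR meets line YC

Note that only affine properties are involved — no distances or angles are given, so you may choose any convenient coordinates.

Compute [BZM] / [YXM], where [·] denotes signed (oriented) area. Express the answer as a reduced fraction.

[BZM]:[YXM] = -43/102

Assign U = (0, 0), A = (1, 0), M = (0, 1) — the answer is frame-independent, so this choice is without loss of generality.
1. B lies on line MU with MB:BU = 3:1 ⇒ B = (0, 1/4)
2. Y is where the line through B parallel to AU meets line MA ⇒ Y = (3/4, 1/4)
3. Z lies on line MA with MZ:ZA = 1:3 ⇒ Z = (1/4, 3/4)
4. R is the centroid of triangle BYA ⇒ R = (7/12, 1/6)
5. C lies on line UR with UC:CR = 1:4 ⇒ C = (7/60, 1/30)
6. X is where the line through A parallel to BR meets line YC ⇒ X = (53/172, 17/172)
2·[BZM] = 3/16, 2·[YXM] = -153/344
[BZM]:[YXM] = 3/16:-153/344 = -43/102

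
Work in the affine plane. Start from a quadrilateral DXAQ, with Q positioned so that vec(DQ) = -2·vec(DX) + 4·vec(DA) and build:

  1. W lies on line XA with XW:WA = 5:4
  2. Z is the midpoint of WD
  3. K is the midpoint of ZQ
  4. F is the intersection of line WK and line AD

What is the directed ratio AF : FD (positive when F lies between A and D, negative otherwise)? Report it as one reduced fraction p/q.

AF:FD = -1/13

Assign D = (0, 0), X = (1, 0), A = (0, 1), Q = (-2, 4) — the answer is frame-independent, so this choice is without loss of generality.
1. W lies on line XA with XW:WA = 5:4 ⇒ W = (4/9, 5/9)
2. Z is the midpoint of WD ⇒ Z = (2/9, 5/18)
3. K is the midpoint of ZQ ⇒ K = (-8/9, 77/36)
4. F is the intersection of line WK and line AD ⇒ F = (0, 13/12)
F = A + t·(D−A) with t = -1/12, so AF:FD = t:(1−t) = -1/12:13/12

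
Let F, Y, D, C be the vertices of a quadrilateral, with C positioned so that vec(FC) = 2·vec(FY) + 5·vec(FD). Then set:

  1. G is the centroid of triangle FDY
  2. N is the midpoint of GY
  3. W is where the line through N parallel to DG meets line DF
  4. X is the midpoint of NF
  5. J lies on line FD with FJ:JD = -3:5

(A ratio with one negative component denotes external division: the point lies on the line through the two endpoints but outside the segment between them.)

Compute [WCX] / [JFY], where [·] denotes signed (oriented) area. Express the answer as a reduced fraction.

Work in coordinates with F = (0, 0), Y = (1, 0), D = (0, 1), C = (2, 5).
1. G is the centroid of triangle FDY ⇒ G = (1/3, 1/3)
2. N is the midpoint of GY ⇒ N = (2/3, 1/6)
3. W is where the line through N parallel to DG meets line DF ⇒ W = (0, 3/2)
4. X is the midpoint of NF ⇒ X = (1/3, 1/12)
5. J lies on line FD with FJ:JD = -3:5 ⇒ J = (0, -3/2)
2·[WCX] = -4, 2·[JFY] = -3/2
[WCX]:[JFY] = -4:-3/2 = 8/3

[WCX]:[JFY] = 8/3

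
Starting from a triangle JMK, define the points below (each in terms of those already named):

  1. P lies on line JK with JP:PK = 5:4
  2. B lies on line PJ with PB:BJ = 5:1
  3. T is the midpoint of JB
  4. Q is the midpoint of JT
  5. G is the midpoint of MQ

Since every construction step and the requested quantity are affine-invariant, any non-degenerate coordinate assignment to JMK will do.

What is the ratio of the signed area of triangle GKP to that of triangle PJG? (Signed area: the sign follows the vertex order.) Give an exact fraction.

[GKP]:[PJG] = 4/5

Choose coordinates J = (0, 0), M = (1, 0), K = (0, 1).
1. P lies on line JK with JP:PK = 5:4 ⇒ P = (0, 5/9)
2. B lies on line PJ with PB:BJ = 5:1 ⇒ B = (0, 5/54)
3. T is the midpoint of JB ⇒ T = (0, 5/108)
4. Q is the midpoint of JT ⇒ Q = (0, 5/216)
5. G is the midpoint of MQ ⇒ G = (1/2, 5/432)
2·[GKP] = 2/9, 2·[PJG] = 5/18
[GKP]:[PJG] = 2/9:5/18 = 4/5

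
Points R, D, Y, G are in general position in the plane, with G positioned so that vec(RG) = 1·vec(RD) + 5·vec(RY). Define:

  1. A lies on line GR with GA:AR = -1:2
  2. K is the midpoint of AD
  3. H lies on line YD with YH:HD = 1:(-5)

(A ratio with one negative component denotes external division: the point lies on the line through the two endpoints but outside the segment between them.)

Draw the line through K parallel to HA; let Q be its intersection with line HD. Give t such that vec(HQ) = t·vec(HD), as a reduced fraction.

t = 1/2

Assign R = (0, 0), D = (1, 0), Y = (0, 1), G = (1, 5) — the answer is frame-independent, so this choice is without loss of generality.
1. A lies on line GR with GA:AR = -1:2 ⇒ A = (2, 10)
2. K is the midpoint of AD ⇒ K = (3/2, 5)
3. H lies on line YD with YH:HD = 1:(-5) ⇒ H = (-1/4, 5/4)
through K parallel to HA: direction (9/4, 35/4); meets HD at Q = (3/8, 5/8)
Q = H + t·(D−H) with t = 1/2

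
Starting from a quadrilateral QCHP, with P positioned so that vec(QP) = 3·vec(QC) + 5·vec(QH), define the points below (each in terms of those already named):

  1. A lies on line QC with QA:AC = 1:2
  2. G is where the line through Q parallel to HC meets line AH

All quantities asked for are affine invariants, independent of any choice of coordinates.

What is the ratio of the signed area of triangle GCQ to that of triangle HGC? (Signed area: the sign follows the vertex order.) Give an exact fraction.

[GCQ]:[HGC] = 1/2

Work in coordinates with Q = (0, 0), C = (1, 0), H = (0, 1), P = (3, 5).
1. A lies on line QC with QA:AC = 1:2 ⇒ A = (1/3, 0)
2. G is where the line through Q parallel to HC meets line AH ⇒ G = (1/2, -1/2)
2·[GCQ] = 1/2, 2·[HGC] = 1
[GCQ]:[HGC] = 1/2:1 = 1/2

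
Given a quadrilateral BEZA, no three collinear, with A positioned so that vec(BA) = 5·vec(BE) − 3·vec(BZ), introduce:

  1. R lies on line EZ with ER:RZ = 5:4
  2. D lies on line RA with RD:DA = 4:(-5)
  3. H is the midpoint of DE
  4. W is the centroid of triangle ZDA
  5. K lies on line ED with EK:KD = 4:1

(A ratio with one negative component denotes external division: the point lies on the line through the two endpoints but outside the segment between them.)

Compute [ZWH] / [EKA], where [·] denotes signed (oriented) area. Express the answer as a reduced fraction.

[ZWH]:[EKA] = -7/120

Work in coordinates with B = (0, 0), E = (1, 0), Z = (0, 1), A = (5, -3).
1. R lies on line EZ with ER:RZ = 5:4 ⇒ R = (4/9, 5/9)
2. D lies on line RA with RD:DA = 4:(-5) ⇒ D = (-160/9, 133/9)
3. H is the midpoint of DE ⇒ H = (-151/18, 133/18)
4. W is the centroid of triangle ZDA ⇒ W = (-115/27, 115/27)
5. K lies on line ED with EK:KD = 4:1 ⇒ K = (-631/45, 532/45)
2·[ZWH] = 7/54, 2·[EKA] = -20/9
[ZWH]:[EKA] = 7/54:-20/9 = -7/120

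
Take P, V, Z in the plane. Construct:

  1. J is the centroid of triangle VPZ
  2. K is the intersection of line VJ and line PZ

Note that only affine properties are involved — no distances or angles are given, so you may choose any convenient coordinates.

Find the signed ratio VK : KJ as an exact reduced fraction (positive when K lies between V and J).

Set P = (0, 0), V = (1, 0), Z = (0, 1); any affine frame gives the same invariant.
1. J is the centroid of triangle VPZ ⇒ J = (1/3, 1/3)
2. K is the intersection of line VJ and line PZ ⇒ K = (0, 1/2)
K = V + t·(J−V) with t = 3/2, so VK:KJ = t:(1−t) = 3/2:-1/2

VK:KJ = -3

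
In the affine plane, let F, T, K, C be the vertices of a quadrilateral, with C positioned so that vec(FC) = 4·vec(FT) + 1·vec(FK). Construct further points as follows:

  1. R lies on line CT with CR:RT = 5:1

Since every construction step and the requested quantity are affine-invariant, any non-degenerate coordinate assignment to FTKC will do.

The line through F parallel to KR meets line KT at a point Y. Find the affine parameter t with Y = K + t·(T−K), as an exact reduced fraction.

Work in coordinates with F = (0, 0), T = (1, 0), K = (0, 1), C = (4, 1).
1. R lies on line CT with CR:RT = 5:1 ⇒ R = (3/2, 1/6)
through F parallel to KR: direction (3/2, -5/6); meets KT at Y = (9/4, -5/4)
Y = K + t·(T−K) with t = 9/4

t = 9/4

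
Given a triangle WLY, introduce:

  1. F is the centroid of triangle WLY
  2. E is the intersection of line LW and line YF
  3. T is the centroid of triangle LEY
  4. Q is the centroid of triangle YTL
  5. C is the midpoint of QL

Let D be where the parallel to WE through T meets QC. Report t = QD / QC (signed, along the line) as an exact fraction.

Choose coordinates W = (0, 0), L = (1, 0), Y = (0, 1).
1. F is the centroid of triangle WLY ⇒ F = (1/3, 1/3)
2. E is the intersection of line LW and line YF ⇒ E = (1/2, 0)
3. T is the centroid of triangle LEY ⇒ T = (1/2, 1/3)
4. Q is the centroid of triangle YTL ⇒ Q = (1/2, 4/9)
5. C is the midpoint of QL ⇒ C = (3/4, 2/9)
through T parallel to WE: direction (1/2, 0); meets QC at D = (5/8, 1/3)
D = Q + t·(C−Q) with t = 1/2

t = 1/2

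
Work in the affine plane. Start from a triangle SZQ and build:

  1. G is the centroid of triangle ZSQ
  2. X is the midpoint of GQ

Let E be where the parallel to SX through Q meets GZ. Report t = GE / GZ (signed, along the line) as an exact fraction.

Work in coordinates with S = (0, 0), Z = (1, 0), Q = (0, 1).
1. G is the centroid of triangle ZSQ ⇒ G = (1/3, 1/3)
2. X is the midpoint of GQ ⇒ X = (1/6, 2/3)
through Q parallel to SX: direction (1/6, 2/3); meets GZ at E = (-1/9, 5/9)
E = G + t·(Z−G) with t = -2/3

t = -2/3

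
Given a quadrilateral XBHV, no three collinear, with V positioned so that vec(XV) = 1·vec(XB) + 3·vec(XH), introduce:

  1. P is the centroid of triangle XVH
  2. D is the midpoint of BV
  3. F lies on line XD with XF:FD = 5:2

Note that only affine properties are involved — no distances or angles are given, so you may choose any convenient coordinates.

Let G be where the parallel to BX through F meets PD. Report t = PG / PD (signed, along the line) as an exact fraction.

Choose coordinates X = (0, 0), B = (1, 0), H = (0, 1), V = (1, 3).
1. P is the centroid of triangle XVH ⇒ P = (1/3, 4/3)
2. D is the midpoint of BV ⇒ D = (1, 3/2)
3. F lies on line XD with XF:FD = 5:2 ⇒ F = (5/7, 15/14)
through F parallel to BX: direction (-1, 0); meets PD at G = (-5/7, 15/14)
G = P + t·(D−P) with t = -11/7

t = -11/7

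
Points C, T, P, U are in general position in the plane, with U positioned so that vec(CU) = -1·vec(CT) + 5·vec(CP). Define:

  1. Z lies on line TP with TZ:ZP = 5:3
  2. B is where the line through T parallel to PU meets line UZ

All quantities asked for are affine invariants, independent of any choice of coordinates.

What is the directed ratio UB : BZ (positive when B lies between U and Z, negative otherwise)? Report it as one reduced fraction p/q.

UB:BZ = -8/5

Set C = (0, 0), T = (1, 0), P = (0, 1), U = (-1, 5); any affine frame gives the same invariant.
1. Z lies on line TP with TZ:ZP = 5:3 ⇒ Z = (3/8, 5/8)
2. B is where the line through T parallel to PU meets line UZ ⇒ B = (8/3, -20/3)
B = U + t·(Z−U) with t = 8/3, so UB:BZ = t:(1−t) = 8/3:-5/3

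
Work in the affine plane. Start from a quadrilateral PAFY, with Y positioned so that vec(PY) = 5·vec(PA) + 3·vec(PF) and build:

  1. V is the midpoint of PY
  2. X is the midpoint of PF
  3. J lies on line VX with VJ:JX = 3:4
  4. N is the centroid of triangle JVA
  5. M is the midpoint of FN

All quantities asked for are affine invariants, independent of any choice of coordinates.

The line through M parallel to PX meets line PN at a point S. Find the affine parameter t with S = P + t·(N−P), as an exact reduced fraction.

Assign P = (0, 0), A = (1, 0), F = (0, 1), Y = (5, 3) — the answer is frame-independent, so this choice is without loss of generality.
1. V is the midpoint of PY ⇒ V = (5/2, 3/2)
2. X is the midpoint of PF ⇒ X = (0, 1/2)
3. J lies on line VX with VJ:JX = 3:4 ⇒ J = (10/7, 15/14)
4. N is the centroid of triangle JVA ⇒ N = (23/14, 6/7)
5. M is the midpoint of FN ⇒ M = (23/28, 13/14)
through M parallel to PX: direction (0, 1/2); meets PN at S = (23/28, 3/7)
S = P + t·(N−P) with t = 1/2

t = 1/2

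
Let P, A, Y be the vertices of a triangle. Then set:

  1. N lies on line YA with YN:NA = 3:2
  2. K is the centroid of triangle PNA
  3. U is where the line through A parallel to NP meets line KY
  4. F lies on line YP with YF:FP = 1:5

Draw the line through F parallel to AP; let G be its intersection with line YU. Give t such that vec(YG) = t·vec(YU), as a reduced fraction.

t = 11/78

Choose coordinates P = (0, 0), A = (1, 0), Y = (0, 1).
1. N lies on line YA with YN:NA = 3:2 ⇒ N = (3/5, 2/5)
2. K is the centroid of triangle PNA ⇒ K = (8/15, 2/15)
3. U is where the line through A parallel to NP meets line KY ⇒ U = (8/11, -2/11)
4. F lies on line YP with YF:FP = 1:5 ⇒ F = (0, 5/6)
through F parallel to AP: direction (-1, 0); meets YU at G = (4/39, 5/6)
G = Y + t·(U−Y) with t = 11/78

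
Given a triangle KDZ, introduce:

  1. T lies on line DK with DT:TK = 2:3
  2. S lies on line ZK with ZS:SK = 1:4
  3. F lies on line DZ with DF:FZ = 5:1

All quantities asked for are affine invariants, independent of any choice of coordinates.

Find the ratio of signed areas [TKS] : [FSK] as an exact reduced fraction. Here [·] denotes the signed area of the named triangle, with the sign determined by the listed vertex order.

Choose coordinates K = (0, 0), D = (1, 0), Z = (0, 1).
1. T lies on line DK with DT:TK = 2:3 ⇒ T = (3/5, 0)
2. S lies on line ZK with ZS:SK = 1:4 ⇒ S = (0, 4/5)
3. F lies on line DZ with DF:FZ = 5:1 ⇒ F = (1/6, 5/6)
2·[TKS] = -12/25, 2·[FSK] = 2/15
[TKS]:[FSK] = -12/25:2/15 = -18/5

[TKS]:[FSK] = -18/5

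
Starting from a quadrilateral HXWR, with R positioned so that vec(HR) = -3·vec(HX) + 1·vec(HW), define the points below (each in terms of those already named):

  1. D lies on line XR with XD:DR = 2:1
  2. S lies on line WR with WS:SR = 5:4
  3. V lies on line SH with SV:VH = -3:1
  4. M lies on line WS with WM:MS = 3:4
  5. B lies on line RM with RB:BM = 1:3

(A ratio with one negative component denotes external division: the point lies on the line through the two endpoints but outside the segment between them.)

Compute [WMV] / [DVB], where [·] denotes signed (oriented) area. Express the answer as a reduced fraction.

Choose coordinates H = (0, 0), X = (1, 0), W = (0, 1), R = (-3, 1).
1. D lies on line XR with XD:DR = 2:1 ⇒ D = (-5/3, 2/3)
2. S lies on line WR with WS:SR = 5:4 ⇒ S = (-5/3, 1)
3. V lies on line SH with SV:VH = -3:1 ⇒ V = (5/6, -1/2)
4. M lies on line WS with WM:MS = 3:4 ⇒ M = (-5/7, 1)
5. B lies on line RM with RB:BM = 1:3 ⇒ B = (-17/7, 1)
2·[WMV] = 15/14, 2·[DVB] = -1/18
[WMV]:[DVB] = 15/14:-1/18 = -135/7

[WMV]:[DVB] = -135/7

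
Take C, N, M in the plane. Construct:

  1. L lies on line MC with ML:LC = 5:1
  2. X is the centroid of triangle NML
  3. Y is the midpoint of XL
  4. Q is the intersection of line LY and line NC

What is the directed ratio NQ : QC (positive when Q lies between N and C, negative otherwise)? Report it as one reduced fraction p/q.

Assign C = (0, 0), N = (1, 0), M = (0, 1) — the answer is frame-independent, so this choice is without loss of generality.
1. L lies on line MC with ML:LC = 5:1 ⇒ L = (0, 1/6)
2. X is the centroid of triangle NML ⇒ X = (1/3, 7/18)
3. Y is the midpoint of XL ⇒ Y = (1/6, 5/18)
4. Q is the intersection of line LY and line NC ⇒ Q = (-1/4, 0)
Q = N + t·(C−N) with t = 5/4, so NQ:QC = t:(1−t) = 5/4:-1/4

NQ:QC = -5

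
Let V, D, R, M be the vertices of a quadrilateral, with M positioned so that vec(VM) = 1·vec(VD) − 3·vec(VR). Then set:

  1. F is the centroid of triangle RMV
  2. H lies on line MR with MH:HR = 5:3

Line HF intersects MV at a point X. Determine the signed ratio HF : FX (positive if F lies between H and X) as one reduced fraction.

HF:FX = 7/8

Work in coordinates with V = (0, 0), D = (1, 0), R = (0, 1), M = (1, -3).
1. F is the centroid of triangle RMV ⇒ F = (1/3, -2/3)
2. H lies on line MR with MH:HR = 5:3 ⇒ H = (3/8, -1/2)
line HF meets MV at X = (2/7, -6/7)
F = H + t·(X−H) with t = 7/15, so HF:FX = 7/15:8/15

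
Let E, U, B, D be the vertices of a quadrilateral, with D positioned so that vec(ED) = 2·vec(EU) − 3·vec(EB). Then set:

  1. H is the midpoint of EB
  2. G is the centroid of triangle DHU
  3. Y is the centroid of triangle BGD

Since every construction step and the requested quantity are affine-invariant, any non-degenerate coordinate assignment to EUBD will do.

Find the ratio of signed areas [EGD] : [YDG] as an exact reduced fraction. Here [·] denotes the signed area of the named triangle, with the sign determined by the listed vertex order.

Choose coordinates E = (0, 0), U = (1, 0), B = (0, 1), D = (2, -3).
1. H is the midpoint of EB ⇒ H = (0, 1/2)
2. G is the centroid of triangle DHU ⇒ G = (1, -5/6)
3. Y is the centroid of triangle BGD ⇒ Y = (1, -17/18)
2·[EGD] = -4/3, 2·[YDG] = 1/9
[EGD]:[YDG] = -4/3:1/9 = -12

[EGD]:[YDG] = -12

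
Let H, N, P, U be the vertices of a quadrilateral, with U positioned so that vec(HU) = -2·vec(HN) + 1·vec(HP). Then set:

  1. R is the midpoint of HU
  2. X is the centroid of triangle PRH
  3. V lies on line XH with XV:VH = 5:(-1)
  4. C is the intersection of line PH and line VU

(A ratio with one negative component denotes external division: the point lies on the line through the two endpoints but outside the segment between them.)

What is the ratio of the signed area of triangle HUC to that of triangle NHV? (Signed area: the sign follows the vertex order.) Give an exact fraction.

[HUC]:[NHV] = 32/25

Set H = (0, 0), N = (1, 0), P = (0, 1), U = (-2, 1); any affine frame gives the same invariant.
1. R is the midpoint of HU ⇒ R = (-1, 1/2)
2. X is the centroid of triangle PRH ⇒ X = (-1/3, 1/2)
3. V lies on line XH with XV:VH = 5:(-1) ⇒ V = (1/12, -1/8)
4. C is the intersection of line PH and line VU ⇒ C = (0, -2/25)
2·[HUC] = 4/25, 2·[NHV] = 1/8
[HUC]:[NHV] = 4/25:1/8 = 32/25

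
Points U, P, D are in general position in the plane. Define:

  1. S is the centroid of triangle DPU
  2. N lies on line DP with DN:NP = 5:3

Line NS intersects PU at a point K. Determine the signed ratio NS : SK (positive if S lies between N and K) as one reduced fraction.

Choose coordinates U = (0, 0), P = (1, 0), D = (0, 1).
1. S is the centroid of triangle DPU ⇒ S = (1/3, 1/3)
2. N lies on line DP with DN:NP = 5:3 ⇒ N = (5/8, 3/8)
line NS meets PU at K = (-2, 0)
S = N + t·(K−N) with t = 1/9, so NS:SK = 1/9:8/9

NS:SK = 1/8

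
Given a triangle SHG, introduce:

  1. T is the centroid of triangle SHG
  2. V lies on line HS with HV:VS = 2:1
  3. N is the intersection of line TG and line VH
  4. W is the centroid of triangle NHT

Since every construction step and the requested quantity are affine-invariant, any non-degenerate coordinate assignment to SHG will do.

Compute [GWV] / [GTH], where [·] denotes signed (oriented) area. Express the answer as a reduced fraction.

Set S = (0, 0), H = (1, 0), G = (0, 1); any affine frame gives the same invariant.
1. T is the centroid of triangle SHG ⇒ T = (1/3, 1/3)
2. V lies on line HS with HV:VS = 2:1 ⇒ V = (1/3, 0)
3. N is the intersection of line TG and line VH ⇒ N = (1/2, 0)
4. W is the centroid of triangle NHT ⇒ W = (11/18, 1/9)
2·[GWV] = -17/54, 2·[GTH] = 1/3
[GWV]:[GTH] = -17/54:1/3 = -17/18

[GWV]:[GTH] = -17/18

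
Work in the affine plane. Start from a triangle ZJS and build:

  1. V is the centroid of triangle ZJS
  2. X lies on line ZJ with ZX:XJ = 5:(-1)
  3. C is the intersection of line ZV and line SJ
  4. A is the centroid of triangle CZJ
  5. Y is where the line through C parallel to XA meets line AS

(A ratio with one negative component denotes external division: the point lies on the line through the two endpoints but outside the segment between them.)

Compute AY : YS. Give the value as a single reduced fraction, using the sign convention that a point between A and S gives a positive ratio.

Choose coordinates Z = (0, 0), J = (1, 0), S = (0, 1).
1. V is the centroid of triangle ZJS ⇒ V = (1/3, 1/3)
2. X lies on line ZJ with ZX:XJ = 5:(-1) ⇒ X = (5/4, 0)
3. C is the intersection of line ZV and line SJ ⇒ C = (1/2, 1/2)
4. A is the centroid of triangle CZJ ⇒ A = (1/2, 1/6)
5. Y is where the line through C parallel to XA meets line AS ⇒ Y = (7/26, 43/78)
Y = A + t·(S−A) with t = 6/13, so AY:YS = t:(1−t) = 6/13:7/13

AY:YS = 6/7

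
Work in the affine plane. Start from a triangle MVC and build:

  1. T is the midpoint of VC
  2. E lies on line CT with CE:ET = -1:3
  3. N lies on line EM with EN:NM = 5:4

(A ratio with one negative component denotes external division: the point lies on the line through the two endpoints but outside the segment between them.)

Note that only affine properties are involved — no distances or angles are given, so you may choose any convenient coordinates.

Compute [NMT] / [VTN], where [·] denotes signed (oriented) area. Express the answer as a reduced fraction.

[NMT]:[VTN] = 6/5

Assign M = (0, 0), V = (1, 0), C = (0, 1) — the answer is frame-independent, so this choice is without loss of generality.
1. T is the midpoint of VC ⇒ T = (1/2, 1/2)
2. E lies on line CT with CE:ET = -1:3 ⇒ E = (-1/4, 5/4)
3. N lies on line EM with EN:NM = 5:4 ⇒ N = (-1/9, 5/9)
2·[NMT] = 1/3, 2·[VTN] = 5/18
[NMT]:[VTN] = 1/3:5/18 = 6/5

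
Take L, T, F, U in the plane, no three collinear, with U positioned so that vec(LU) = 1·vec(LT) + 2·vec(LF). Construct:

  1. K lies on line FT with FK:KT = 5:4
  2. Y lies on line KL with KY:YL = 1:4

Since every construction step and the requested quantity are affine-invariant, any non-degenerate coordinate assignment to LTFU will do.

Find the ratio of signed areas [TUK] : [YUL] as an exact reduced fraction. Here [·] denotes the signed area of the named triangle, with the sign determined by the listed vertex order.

[TUK]:[YUL] = 5/3

Set L = (0, 0), T = (1, 0), F = (0, 1), U = (1, 2); any affine frame gives the same invariant.
1. K lies on line FT with FK:KT = 5:4 ⇒ K = (5/9, 4/9)
2. Y lies on line KL with KY:YL = 1:4 ⇒ Y = (4/9, 16/45)
2·[TUK] = 8/9, 2·[YUL] = 8/15
[TUK]:[YUL] = 8/9:8/15 = 5/3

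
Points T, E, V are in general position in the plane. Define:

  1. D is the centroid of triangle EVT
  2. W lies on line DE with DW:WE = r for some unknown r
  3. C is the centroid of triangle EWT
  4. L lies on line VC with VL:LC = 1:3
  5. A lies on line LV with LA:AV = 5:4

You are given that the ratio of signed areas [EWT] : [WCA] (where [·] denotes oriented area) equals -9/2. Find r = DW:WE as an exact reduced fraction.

r = 1/4

Assign T = (0, 0), E = (1, 0), V = (0, 1) — the answer is frame-independent, so this choice is without loss of generality.
1. D is the centroid of triangle EVT ⇒ D = (1/3, 1/3)
2. With DW:WE = r, write λ = r/(r+1) so W = D + λ·(E−D); W is affine-linear in λ
3. C is the centroid of triangle EWT ⇒ C is an affine combination of earlier points and hence also affine-linear in λ
4. L lies on line VC with VL:LC = 1:3 ⇒ L is an affine combination of earlier points and hence also affine-linear in λ
5. A lies on line LV with LA:AV = 5:4 ⇒ A is an affine combination of earlier points and hence also affine-linear in λ
Every point depending on W is an affine combination of W and λ-independent points, so each such coordinate is linear in λ; the λ² term in each signed area is a multiple of (E−D)×(E−D) = 0, so 2·[EWT] and 2·[WCA] are each linear in λ. Evaluating at λ=0 and λ=1:
  2·[EWT] = -1/3·λ + 1/3,   2·[WCA] = -8/27·λ
So [EWT]:[WCA] = (-1/3·λ + 1/3) / (-8/27·λ). Setting this equal to -9/2:
  -1/3·λ + 1/3 = -9/2·(-8/27·λ)  ⇒  λ = 1/5
Then r = λ/(1−λ) = (1/5)/(4/5) = 1/4. Check: with r = 1/4, W = (7/15, 4/15) and [EWT]:[WCA] = -9/2 as required.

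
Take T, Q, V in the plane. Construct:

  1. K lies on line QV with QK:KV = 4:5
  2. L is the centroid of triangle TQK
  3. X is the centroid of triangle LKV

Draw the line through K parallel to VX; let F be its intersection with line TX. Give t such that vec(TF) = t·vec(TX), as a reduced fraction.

Assign T = (0, 0), Q = (1, 0), V = (0, 1) — the answer is frame-independent, so this choice is without loss of generality.
1. K lies on line QV with QK:KV = 4:5 ⇒ K = (5/9, 4/9)
2. L is the centroid of triangle TQK ⇒ L = (14/27, 4/27)
3. X is the centroid of triangle LKV ⇒ X = (29/81, 43/81)
through K parallel to VX: direction (29/81, -38/81); meets TX at F = (34/81, 1462/2349)
F = T + t·(X−T) with t = 34/29

t = 34/29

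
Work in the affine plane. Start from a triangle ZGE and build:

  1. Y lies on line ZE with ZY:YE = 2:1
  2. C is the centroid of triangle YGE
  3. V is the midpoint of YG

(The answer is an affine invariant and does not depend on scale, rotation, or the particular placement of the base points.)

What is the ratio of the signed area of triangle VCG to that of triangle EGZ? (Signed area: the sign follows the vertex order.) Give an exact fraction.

Choose coordinates Z = (0, 0), G = (1, 0), E = (0, 1).
1. Y lies on line ZE with ZY:YE = 2:1 ⇒ Y = (0, 2/3)
2. C is the centroid of triangle YGE ⇒ C = (1/3, 5/9)
3. V is the midpoint of YG ⇒ V = (1/2, 1/3)
2·[VCG] = -1/18, 2·[EGZ] = -1
[VCG]:[EGZ] = -1/18:-1 = 1/18

[VCG]:[EGZ] = 1/18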